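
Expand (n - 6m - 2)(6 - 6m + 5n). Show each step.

-4n - 36mn + 5n^2 - 24m + 36m^2 - 12

(n - 6m - 2)(6 - 6m + 5n)
= 6n - 6mn + 5n^2 - 36m + 36m^2 - 30mn - 12 + 12m - 10n    [distributive law]
= -4n - 36mn + 5n^2 - 24m + 36m^2 - 12    [combine like terms]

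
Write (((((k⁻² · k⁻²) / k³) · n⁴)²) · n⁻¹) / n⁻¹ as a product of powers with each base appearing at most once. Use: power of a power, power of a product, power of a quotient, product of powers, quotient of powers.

(((((k⁻² · k⁻²) / k³) · n⁴)²) · n⁻¹) / n⁻¹
= (((((k⁻² · k⁻²) / k³)²) · ((n⁴)²)) · n⁻¹) / n⁻¹    [power of a product]
= (((((k⁻² · k⁻²)²) / ((k³)²)) · ((n⁴)²)) · n⁻¹) / n⁻¹    [power of a quotient]
= ((((((k⁻²)²) · ((k⁻²)²)) / ((k³)²)) · ((n⁴)²)) · n⁻¹) / n⁻¹    [power of a product]
= ((((k⁻⁴ · ((k⁻²)²)) / ((k³)²)) · ((n⁴)²)) · n⁻¹) / n⁻¹    [power of a power]
= ((((k⁻⁴ · k⁻⁴) / ((k³)²)) · ((n⁴)²)) · n⁻¹) / n⁻¹    [power of a power]
= (((k⁻⁸ / ((k³)²)) · ((n⁴)²)) · n⁻¹) / n⁻¹    [product of powers]
= (((k⁻⁸ / k⁶) · ((n⁴)²)) · n⁻¹) / n⁻¹    [power of a power]
= ((k⁻¹⁴ · ((n⁴)²)) · n⁻¹) / n⁻¹    [quotient of powers]
= ((k⁻¹⁴ · n⁸) · n⁻¹) / n⁻¹    [power of a power]
= k⁻¹⁴·n⁸    [quotient of powers; product of powers]

k⁻¹⁴·n⁸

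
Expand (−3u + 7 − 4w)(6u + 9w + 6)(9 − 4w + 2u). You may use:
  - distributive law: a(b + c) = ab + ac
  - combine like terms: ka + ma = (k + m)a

(−3u + 7 − 4w)(6u + 9w + 6)(9 − 4w + 2u)
= (−18u² − 27uw − 18u + 42u + 63w + 42 − 24uw − 36w² − 24w)(9 − 4w + 2u)    [distributive law]
= (−18u² − 51uw + 24u + 39w + 42 − 36w²)(9 − 4w + 2u)    [combine like terms]
= −162u² + 72u²w − 36u³ − 459uw + 204uw² − 102u²w + 216u − 96uw + 48u² + 351w − 156w² + 78uw + 378 − 168w + 84u − 324w² + 144w³ − 72uw²    [distributive law]
= −114u² − 30u²w − 36u³ − 477uw + 132uw² + 300u + 183w − 480w² + 378 + 144w³    [combine like terms]

−114u² − 30u²w − 36u³ − 477uw + 132uw² + 300u + 183w − 480w² + 378 + 144w³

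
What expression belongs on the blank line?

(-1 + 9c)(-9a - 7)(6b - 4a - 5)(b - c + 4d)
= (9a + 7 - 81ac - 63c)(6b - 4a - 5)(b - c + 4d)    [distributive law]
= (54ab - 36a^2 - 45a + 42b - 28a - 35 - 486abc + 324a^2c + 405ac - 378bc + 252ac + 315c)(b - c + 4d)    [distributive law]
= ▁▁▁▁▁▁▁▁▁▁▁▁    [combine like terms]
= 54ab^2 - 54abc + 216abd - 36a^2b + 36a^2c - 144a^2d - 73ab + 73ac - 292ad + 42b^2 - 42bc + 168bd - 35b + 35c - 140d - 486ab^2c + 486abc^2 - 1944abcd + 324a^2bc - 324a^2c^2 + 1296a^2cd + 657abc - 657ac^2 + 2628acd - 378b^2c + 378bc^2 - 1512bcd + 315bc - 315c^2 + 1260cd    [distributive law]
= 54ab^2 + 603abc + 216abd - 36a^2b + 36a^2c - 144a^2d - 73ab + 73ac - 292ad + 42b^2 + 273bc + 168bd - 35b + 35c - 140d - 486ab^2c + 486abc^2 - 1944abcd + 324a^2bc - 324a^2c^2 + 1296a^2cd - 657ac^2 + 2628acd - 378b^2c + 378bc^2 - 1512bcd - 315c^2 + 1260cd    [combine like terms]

By combine like terms:

(54ab - 36a^2 - 73a + 42b - 35 - 486abc + 324a^2c + 657ac - 378bc + 315c)(b - c + 4d)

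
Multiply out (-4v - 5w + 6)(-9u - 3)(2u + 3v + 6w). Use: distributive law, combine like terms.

72u^2v + 108uv^2 + 351uvw - 138uv + 36v^2 + 117vw + 90u^2w + 270uw^2 - 294uw + 90w^2 - 108u^2 - 36u - 54v - 108w

(-4v - 5w + 6)(-9u - 3)(2u + 3v + 6w)
= (36uv + 12v + 45uw + 15w - 54u - 18)(2u + 3v + 6w)    [distributive law]
= 72u^2v + 108uv^2 + 216uvw + 24uv + 36v^2 + 72vw + 90u^2w + 135uvw + 270uw^2 + 30uw + 45vw + 90w^2 - 108u^2 - 162uv - 324uw - 36u - 54v - 108w    [distributive law]
= 72u^2v + 108uv^2 + 351uvw - 138uv + 36v^2 + 117vw + 90u^2w + 270uw^2 - 294uw + 90w^2 - 108u^2 - 36u - 54v - 108w    [combine like terms]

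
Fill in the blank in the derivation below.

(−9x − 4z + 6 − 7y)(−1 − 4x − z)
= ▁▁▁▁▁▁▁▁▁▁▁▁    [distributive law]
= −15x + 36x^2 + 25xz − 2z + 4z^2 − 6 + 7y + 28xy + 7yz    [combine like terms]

Applying distributive law to the line above:

9x + 36x^2 + 9xz + 4z + 16xz + 4z^2 − 6 − 24x − 6z + 7y + 28xy + 7yz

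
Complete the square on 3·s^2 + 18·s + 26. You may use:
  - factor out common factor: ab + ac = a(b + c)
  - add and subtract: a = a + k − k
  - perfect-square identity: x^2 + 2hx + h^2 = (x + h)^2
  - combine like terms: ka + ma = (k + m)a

3(s + 3)^2 − 1

3·s^2 + 18·s + 26
= 3(s^2 + 6·s) + 26    [factor out 3 from the s-terms]
= 3(s^2 + 6·s + 9 − 9) + 26    [add and subtract 9 inside the bracket]
= 3(s + 3)^2 − 27 + 26    [perfect-square identity]
= 3(s + 3)^2 − 1    [combine constants]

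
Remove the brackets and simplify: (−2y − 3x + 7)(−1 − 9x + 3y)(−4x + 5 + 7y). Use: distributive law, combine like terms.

−467xy + 66y + 131y^2 + 153x^2y + 87xy^2 − 42y^3 + 375x^2 − 272x − 108x^3 − 35

(−2y − 3x + 7)(−1 − 9x + 3y)(−4x + 5 + 7y)
= (2y + 18xy − 6y^2 + 3x + 27x^2 − 9xy − 7 − 63x + 21y)(−4x + 5 + 7y)    [distributive law]
= (23y + 9xy − 6y^2 − 60x + 27x^2 − 7)(−4x + 5 + 7y)    [combine like terms]
= −92xy + 115y + 161y^2 − 36x^2y + 45xy + 63xy^2 + 24xy^2 − 30y^2 − 42y^3 + 240x^2 − 300x − 420xy − 108x^3 + 135x^2 + 189x^2y + 28x − 35 − 49y    [distributive law]
= −467xy + 66y + 131y^2 + 153x^2y + 87xy^2 − 42y^3 + 375x^2 − 272x − 108x^3 − 35    [combine like terms]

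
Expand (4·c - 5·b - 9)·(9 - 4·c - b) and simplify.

(4·c - 5·b - 9)·(9 - 4·c - b)
= 36·c - 16·c^2 - 4·b·c - 45·b + 20·b·c + 5·b^2 - 81 + 36·c + 9·b    [distributive law]
= 72·c - 16·c^2 + 16·b·c - 36·b + 5·b^2 - 81    [combine like terms]

72·c - 16·c^2 + 16·b·c - 36·b + 5·b^2 - 81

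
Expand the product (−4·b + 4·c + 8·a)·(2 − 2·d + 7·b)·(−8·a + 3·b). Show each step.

112·a·b − 24·b^2 − 112·a·b·d + 24·b^2·d + 392·a·b^2 − 84·b^3 − 64·a·c + 24·b·c + 64·a·c·d − 24·b·c·d − 224·a·b·c + 84·b^2·c − 128·a^2 + 128·a^2·d − 448·a^2·b

(−4·b + 4·c + 8·a)·(2 − 2·d + 7·b)·(−8·a + 3·b)
= (−8·b + 8·b·d − 28·b^2 + 8·c − 8·c·d + 28·b·c + 16·a − 16·a·d + 56·a·b)·(−8·a + 3·b)    [distributive law]
= 64·a·b − 24·b^2 − 64·a·b·d + 24·b^2·d + 224·a·b^2 − 84·b^3 − 64·a·c + 24·b·c + 64·a·c·d − 24·b·c·d − 224·a·b·c + 84·b^2·c − 128·a^2 + 48·a·b + 128·a^2·d − 48·a·b·d − 448·a^2·b + 168·a·b^2    [distributive law]
= 112·a·b − 24·b^2 − 112·a·b·d + 24·b^2·d + 392·a·b^2 − 84·b^3 − 64·a·c + 24·b·c + 64·a·c·d − 24·b·c·d − 224·a·b·c + 84·b^2·c − 128·a^2 + 128·a^2·d − 448·a^2·b    [combine like terms]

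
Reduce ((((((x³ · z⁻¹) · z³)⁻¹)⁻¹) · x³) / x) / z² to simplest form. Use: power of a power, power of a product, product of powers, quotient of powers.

x⁵

((((((x³ · z⁻¹) · z³)⁻¹)⁻¹) · x³) / x) / z²
= (((((x³ · z⁻¹) · z³)¹) · x³) / x) / z²    [power of a power]
= (((((x³ · z⁻¹)¹) · ((z³)¹)) · x³) / x) / z²    [power of a product]
= ((((((x³)¹) · ((z⁻¹)¹)) · ((z³)¹)) · x³) / x) / z²    [power of a product]
= ((((x³ · ((z⁻¹)¹)) · ((z³)¹)) · x³) / x) / z²    [power of a power]
= ((((x³ · z⁻¹) · ((z³)¹)) · x³) / x) / z²    [power of a power]
= ((((x³ · z⁻¹) · z³) · x³) / x) / z²    [power of a power]
= x⁵    [quotient of powers; product of powers]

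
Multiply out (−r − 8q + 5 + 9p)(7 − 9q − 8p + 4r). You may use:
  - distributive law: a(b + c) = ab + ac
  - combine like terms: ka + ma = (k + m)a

(−r − 8q + 5 + 9p)(7 − 9q − 8p + 4r)
= −7r + 9qr + 8pr − 4r^2 − 56q + 72q^2 + 64pq − 32qr + 35 − 45q − 40p + 20r + 63p − 81pq − 72p^2 + 36pr    [distributive law]
= 13r − 23qr + 44pr − 4r^2 − 101q + 72q^2 − 17pq + 35 + 23p − 72p^2    [combine like terms]

13r − 23qr + 44pr − 4r^2 − 101q + 72q^2 − 17pq + 35 + 23p − 72p^2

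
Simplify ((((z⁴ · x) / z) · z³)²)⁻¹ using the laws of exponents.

x⁻²z⁻¹²

((((z⁴ · x) / z) · z³)²)⁻¹
= (((z⁴ · x) / z) · z³)⁻²    [power of a power]
= (((z⁴ · x) / z)⁻²) · ((z³)⁻²)    [power of a product]
= (((z⁴ · x)⁻²) / (z⁻²)) · ((z³)⁻²)    [power of a quotient]
= ((((z⁴)⁻²) · (x⁻²)) / (z⁻²)) · ((z³)⁻²)    [power of a product]
= ((z⁻⁸ · (x⁻²)) / (z⁻²)) · ((z³)⁻²)    [power of a power]
= ((z⁻⁸ · x⁻²) / z⁻²) · z⁻⁶    [power of a power]
= x⁻²z⁻¹²    [quotient of powers; product of powers]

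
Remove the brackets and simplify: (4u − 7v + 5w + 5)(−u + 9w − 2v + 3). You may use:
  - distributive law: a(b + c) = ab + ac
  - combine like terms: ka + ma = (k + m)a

(4u − 7v + 5w + 5)(−u + 9w − 2v + 3)
= −4u^2 + 36uw − 8uv + 12u + 7uv − 63vw + 14v^2 − 21v − 5uw + 45w^2 − 10vw + 15w − 5u + 45w − 10v + 15    [distributive law]
= −4u^2 + 31uw − uv + 7u − 73vw + 14v^2 − 31v + 45w^2 + 60w + 15    [combine like terms]

−4u^2 + 31uw − uv + 7u − 73vw + 14v^2 − 31v + 45w^2 + 60w + 15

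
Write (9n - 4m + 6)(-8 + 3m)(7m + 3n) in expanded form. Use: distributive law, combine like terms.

-354mn - 216n² + 153m²n + 81mn² + 350m² - 84m³ - 336m - 144n

(9n - 4m + 6)(-8 + 3m)(7m + 3n)
= (-72n + 27mn + 32m - 12m² - 48 + 18m)(7m + 3n)    [distributive law]
= (-72n + 27mn + 50m - 12m² - 48)(7m + 3n)    [combine like terms]
= -504mn - 216n² + 189m²n + 81mn² + 350m² + 150mn - 84m³ - 36m²n - 336m - 144n    [distributive law]
= -354mn - 216n² + 153m²n + 81mn² + 350m² - 84m³ - 336m - 144n    [combine like terms]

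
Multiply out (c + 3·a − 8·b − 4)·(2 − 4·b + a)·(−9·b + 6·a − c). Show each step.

−18·b·c + 10·a·c − 2·c^2 + 4·b^2·c − 13·a·b·c + 4·b·c^2 + 3·a^2·c − a·c^2 − 18·a·b + 12·a^2 + 372·a·b^2 − 147·a^2·b + 18·a^3 − 288·b^3 + 72·b − 48·a + 8·c

(c + 3·a − 8·b − 4)·(2 − 4·b + a)·(−9·b + 6·a − c)
= (2·c − 4·b·c + a·c + 6·a − 12·a·b + 3·a^2 − 16·b + 32·b^2 − 8·a·b − 8 + 16·b − 4·a)·(−9·b + 6·a − c)    [distributive law]
= (2·c − 4·b·c + a·c + 2·a − 20·a·b + 3·a^2 + 32·b^2 − 8)·(−9·b + 6·a − c)    [combine like terms]
= −18·b·c + 12·a·c − 2·c^2 + 36·b^2·c − 24·a·b·c + 4·b·c^2 − 9·a·b·c + 6·a^2·c − a·c^2 − 18·a·b + 12·a^2 − 2·a·c + 180·a·b^2 − 120·a^2·b + 20·a·b·c − 27·a^2·b + 18·a^3 − 3·a^2·c − 288·b^3 + 192·a·b^2 − 32·b^2·c + 72·b − 48·a + 8·c    [distributive law]
= −18·b·c + 10·a·c − 2·c^2 + 4·b^2·c − 13·a·b·c + 4·b·c^2 + 3·a^2·c − a·c^2 − 18·a·b + 12·a^2 + 372·a·b^2 − 147·a^2·b + 18·a^3 − 288·b^3 + 72·b − 48·a + 8·c    [combine like terms]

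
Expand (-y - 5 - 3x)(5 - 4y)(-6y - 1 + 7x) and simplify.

-94y² + 135y + 183xy - 24y³ - 44xy² + 25 - 160x - 105x² + 84x²y

(-y - 5 - 3x)(5 - 4y)(-6y - 1 + 7x)
= (-5y + 4y² - 25 + 20y - 15x + 12xy)(-6y - 1 + 7x)    [distributive law]
= (15y + 4y² - 25 - 15x + 12xy)(-6y - 1 + 7x)    [combine like terms]
= -90y² - 15y + 105xy - 24y³ - 4y² + 28xy² + 150y + 25 - 175x + 90xy + 15x - 105x² - 72xy² - 12xy + 84x²y    [distributive law]
= -94y² + 135y + 183xy - 24y³ - 44xy² + 25 - 160x - 105x² + 84x²y    [combine like terms]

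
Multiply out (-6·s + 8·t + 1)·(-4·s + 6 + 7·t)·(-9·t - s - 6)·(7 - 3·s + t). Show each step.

(-6·s + 8·t + 1)·(-4·s + 6 + 7·t)·(-9·t - s - 6)·(7 - 3·s + t)
= (24·s^2 - 36·s - 42·s·t - 32·s·t + 48·t + 56·t^2 - 4·s + 6 + 7·t)·(-9·t - s - 6)·(7 - 3·s + t)    [distributive law]
= (24·s^2 - 40·s - 74·s·t + 55·t + 56·t^2 + 6)·(-9·t - s - 6)·(7 - 3·s + t)    [combine like terms]
= (-216·s^2·t - 24·s^3 - 144·s^2 + 360·s·t + 40·s^2 + 240·s + 666·s·t^2 + 74·s^2·t + 444·s·t - 495·t^2 - 55·s·t - 330·t - 504·t^3 - 56·s·t^2 - 336·t^2 - 54·t - 6·s - 36)·(7 - 3·s + t)    [distributive law]
= (-142·s^2·t - 24·s^3 - 104·s^2 + 749·s·t + 234·s + 610·s·t^2 - 831·t^2 - 384·t - 504·t^3 - 36)·(7 - 3·s + t)    [combine like terms]
= -994·s^2·t + 426·s^3·t - 142·s^2·t^2 - 168·s^3 + 72·s^4 - 24·s^3·t - 728·s^2 + 312·s^3 - 104·s^2·t + 5243·s·t - 2247·s^2·t + 749·s·t^2 + 1638·s - 702·s^2 + 234·s·t + 4270·s·t^2 - 1830·s^2·t^2 + 610·s·t^3 - 5817·t^2 + 2493·s·t^2 - 831·t^3 - 2688·t + 1152·s·t - 384·t^2 - 3528·t^3 + 1512·s·t^3 - 504·t^4 - 252 + 108·s - 36·t    [distributive law]
= -3345·s^2·t + 402·s^3·t - 1972·s^2·t^2 + 144·s^3 + 72·s^4 - 1430·s^2 + 6629·s·t + 7512·s·t^2 + 1746·s + 2122·s·t^3 - 6201·t^2 - 4359·t^3 - 2724·t - 504·t^4 - 252    [combine like terms]

-3345·s^2·t + 402·s^3·t - 1972·s^2·t^2 + 144·s^3 + 72·s^4 - 1430·s^2 + 6629·s·t + 7512·s·t^2 + 1746·s + 2122·s·t^3 - 6201·t^2 - 4359·t^3 - 2724·t - 504·t^4 - 252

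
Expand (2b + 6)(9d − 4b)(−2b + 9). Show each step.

−36b^2d + 54bd + 16b^3 − 24b^2 + 486d − 216b

(2b + 6)(9d − 4b)(−2b + 9)
= (18bd − 8b^2 + 54d − 24b)(−2b + 9)    [distributive law]
= −36b^2d + 162bd + 16b^3 − 72b^2 − 108bd + 486d + 48b^2 − 216b    [distributive law]
= −36b^2d + 54bd + 16b^3 − 24b^2 + 486d − 216b    [combine like terms]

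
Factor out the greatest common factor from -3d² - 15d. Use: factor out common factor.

3d(-d - 5)

-3d² - 15d
= 3(-d² - 5d)    [factor out 3]
= 3d(-d - 5)    [factor out d]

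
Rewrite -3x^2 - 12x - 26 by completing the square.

-3(x + 2)^2 - 14

-3x^2 - 12x - 26
= -3(x^2 + 4x) - 26    [factor out -3 from the x-terms]
= -3(x^2 + 4x + 4 - 4) - 26    [add and subtract 4 inside the bracket]
= -3(x + 2)^2 + 12 - 26    [perfect-square identity]
= -3(x + 2)^2 - 14    [combine constants]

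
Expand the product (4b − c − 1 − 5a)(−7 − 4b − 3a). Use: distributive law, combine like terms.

(4b − c − 1 − 5a)(−7 − 4b − 3a)
= −28b − 16b^2 − 12ab + 7c + 4bc + 3ac + 7 + 4b + 3a + 35a + 20ab + 15a^2    [distributive law]
= −24b − 16b^2 + 8ab + 7c + 4bc + 3ac + 7 + 38a + 15a^2    [combine like terms]

−24b − 16b^2 + 8ab + 7c + 4bc + 3ac + 7 + 38a + 15a^2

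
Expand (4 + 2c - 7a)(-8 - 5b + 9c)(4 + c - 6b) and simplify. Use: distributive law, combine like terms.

-128 + 48c + 112b - 180bc + 120b^2 + 92c^2 - 118bc^2 + 60b^2c + 18c^3 + 224a - 196ac - 196ab + 413abc - 210ab^2 - 63ac^2

(4 + 2c - 7a)(-8 - 5b + 9c)(4 + c - 6b)
= (-32 - 20b + 36c - 16c - 10bc + 18c^2 + 56a + 35ab - 63ac)(4 + c - 6b)    [distributive law]
= (-32 - 20b + 20c - 10bc + 18c^2 + 56a + 35ab - 63ac)(4 + c - 6b)    [combine like terms]
= -128 - 32c + 192b - 80b - 20bc + 120b^2 + 80c + 20c^2 - 120bc - 40bc - 10bc^2 + 60b^2c + 72c^2 + 18c^3 - 108bc^2 + 224a + 56ac - 336ab + 140ab + 35abc - 210ab^2 - 252ac - 63ac^2 + 378abc    [distributive law]
= -128 + 48c + 112b - 180bc + 120b^2 + 92c^2 - 118bc^2 + 60b^2c + 18c^3 + 224a - 196ac - 196ab + 413abc - 210ab^2 - 63ac^2    [combine like terms]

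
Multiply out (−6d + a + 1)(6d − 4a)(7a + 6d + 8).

−72ad² − 216d³ − 252d² + 186a²d + 258ad − 28a³ − 60a² + 48d − 32a

(−6d + a + 1)(6d − 4a)(7a + 6d + 8)
= (−36d² + 24ad + 6ad − 4a² + 6d − 4a)(7a + 6d + 8)    [distributive law]
= (−36d² + 30ad − 4a² + 6d − 4a)(7a + 6d + 8)    [combine like terms]
= −252ad² − 216d³ − 288d² + 210a²d + 180ad² + 240ad − 28a³ − 24a²d − 32a² + 42ad + 36d² + 48d − 28a² − 24ad − 32a    [distributive law]
= −72ad² − 216d³ − 252d² + 186a²d + 258ad − 28a³ − 60a² + 48d − 32a    [combine like terms]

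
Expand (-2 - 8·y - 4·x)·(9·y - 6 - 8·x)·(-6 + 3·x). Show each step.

(-2 - 8·y - 4·x)·(9·y - 6 - 8·x)·(-6 + 3·x)
= (-18·y + 12 + 16·x - 72·y^2 + 48·y + 64·x·y - 36·x·y + 24·x + 32·x^2)·(-6 + 3·x)    [distributive law]
= (30·y + 12 + 40·x - 72·y^2 + 28·x·y + 32·x^2)·(-6 + 3·x)    [combine like terms]
= -180·y + 90·x·y - 72 + 36·x - 240·x + 120·x^2 + 432·y^2 - 216·x·y^2 - 168·x·y + 84·x^2·y - 192·x^2 + 96·x^3    [distributive law]
= -180·y - 78·x·y - 72 - 204·x - 72·x^2 + 432·y^2 - 216·x·y^2 + 84·x^2·y + 96·x^3    [combine like terms]

-180·y - 78·x·y - 72 - 204·x - 72·x^2 + 432·y^2 - 216·x·y^2 + 84·x^2·y + 96·x^3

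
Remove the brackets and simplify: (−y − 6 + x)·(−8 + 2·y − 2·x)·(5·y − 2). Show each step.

−16·y^2 + 248·y − 10·y^3 + 20·x·y^2 + 12·x·y − 96 − 8·x − 10·x^2·y + 4·x^2

(−y − 6 + x)·(−8 + 2·y − 2·x)·(5·y − 2)
= (8·y − 2·y^2 + 2·x·y + 48 − 12·y + 12·x − 8·x + 2·x·y − 2·x^2)·(5·y − 2)    [distributive law]
= (−4·y − 2·y^2 + 4·x·y + 48 + 4·x − 2·x^2)·(5·y − 2)    [combine like terms]
= −20·y^2 + 8·y − 10·y^3 + 4·y^2 + 20·x·y^2 − 8·x·y + 240·y − 96 + 20·x·y − 8·x − 10·x^2·y + 4·x^2    [distributive law]
= −16·y^2 + 248·y − 10·y^3 + 20·x·y^2 + 12·x·y − 96 − 8·x − 10·x^2·y + 4·x^2    [combine like terms]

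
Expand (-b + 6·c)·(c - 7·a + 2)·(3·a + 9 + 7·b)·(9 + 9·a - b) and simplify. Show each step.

(-b + 6·c)·(c - 7·a + 2)·(3·a + 9 + 7·b)·(9 + 9·a - b)
= (-b·c + 7·a·b - 2·b + 6·c^2 - 42·a·c + 12·c)·(3·a + 9 + 7·b)·(9 + 9·a - b)    [distributive law]
= (-3·a·b·c - 9·b·c - 7·b^2·c + 21·a^2·b + 63·a·b + 49·a·b^2 - 6·a·b - 18·b - 14·b^2 + 18·a·c^2 + 54·c^2 + 42·b·c^2 - 126·a^2·c - 378·a·c - 294·a·b·c + 36·a·c + 108·c + 84·b·c)·(9 + 9·a - b)    [distributive law]
= (-297·a·b·c + 75·b·c - 7·b^2·c + 21·a^2·b + 57·a·b + 49·a·b^2 - 18·b - 14·b^2 + 18·a·c^2 + 54·c^2 + 42·b·c^2 - 126·a^2·c - 342·a·c + 108·c)·(9 + 9·a - b)    [combine like terms]
= -2673·a·b·c - 2673·a^2·b·c + 297·a·b^2·c + 675·b·c + 675·a·b·c - 75·b^2·c - 63·b^2·c - 63·a·b^2·c + 7·b^3·c + 189·a^2·b + 189·a^3·b - 21·a^2·b^2 + 513·a·b + 513·a^2·b - 57·a·b^2 + 441·a·b^2 + 441·a^2·b^2 - 49·a·b^3 - 162·b - 162·a·b + 18·b^2 - 126·b^2 - 126·a·b^2 + 14·b^3 + 162·a·c^2 + 162·a^2·c^2 - 18·a·b·c^2 + 486·c^2 + 486·a·c^2 - 54·b·c^2 + 378·b·c^2 + 378·a·b·c^2 - 42·b^2·c^2 - 1134·a^2·c - 1134·a^3·c + 126·a^2·b·c - 3078·a·c - 3078·a^2·c + 342·a·b·c + 972·c + 972·a·c - 108·b·c    [distributive law]
= -1656·a·b·c - 2547·a^2·b·c + 234·a·b^2·c + 567·b·c - 138·b^2·c + 7·b^3·c + 702·a^2·b + 189·a^3·b + 420·a^2·b^2 + 351·a·b + 258·a·b^2 - 49·a·b^3 - 162·b - 108·b^2 + 14·b^3 + 648·a·c^2 + 162·a^2·c^2 + 360·a·b·c^2 + 486·c^2 + 324·b·c^2 - 42·b^2·c^2 - 4212·a^2·c - 1134·a^3·c - 2106·a·c + 972·c    [combine like terms]

-1656·a·b·c - 2547·a^2·b·c + 234·a·b^2·c + 567·b·c - 138·b^2·c + 7·b^3·c + 702·a^2·b + 189·a^3·b + 420·a^2·b^2 + 351·a·b + 258·a·b^2 - 49·a·b^3 - 162·b - 108·b^2 + 14·b^3 + 648·a·c^2 + 162·a^2·c^2 + 360·a·b·c^2 + 486·c^2 + 324·b·c^2 - 42·b^2·c^2 - 4212·a^2·c - 1134·a^3·c - 2106·a·c + 972·c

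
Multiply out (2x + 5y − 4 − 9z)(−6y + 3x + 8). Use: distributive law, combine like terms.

(2x + 5y − 4 − 9z)(−6y + 3x + 8)
= −12xy + 6x^2 + 16x − 30y^2 + 15xy + 40y + 24y − 12x − 32 + 54yz − 27xz − 72z    [distributive law]
= 3xy + 6x^2 + 4x − 30y^2 + 64y − 32 + 54yz − 27xz − 72z    [combine like terms]

3xy + 6x^2 + 4x − 30y^2 + 64y − 32 + 54yz − 27xz − 72z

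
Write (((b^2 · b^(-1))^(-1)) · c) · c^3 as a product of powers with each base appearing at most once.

(((b^2 · b^(-1))^(-1)) · c) · c^3
= ((((b^2)^(-1)) · ((b^(-1))^(-1))) · c) · c^3    [power of a product]
= ((b^(-2) · ((b^(-1))^(-1))) · c) · c^3    [power of a power]
= ((b^(-2) · b) · c) · c^3    [power of a power]
= (b^(-1) · c) · c^3    [product of powers]
= b^(-1)c^4    [product of powers]

b^(-1)c^4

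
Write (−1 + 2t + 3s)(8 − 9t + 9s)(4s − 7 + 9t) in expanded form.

(−1 + 2t + 3s)(8 − 9t + 9s)(4s − 7 + 9t)
= (−8 + 9t − 9s + 16t − 18t^2 + 18st + 24s − 27st + 27s^2)(4s − 7 + 9t)    [distributive law]
= (−8 + 25t + 15s − 18t^2 − 9st + 27s^2)(4s − 7 + 9t)    [combine like terms]
= −32s + 56 − 72t + 100st − 175t + 225t^2 + 60s^2 − 105s + 135st − 72st^2 + 126t^2 − 162t^3 − 36s^2t + 63st − 81st^2 + 108s^3 − 189s^2 + 243s^2t    [distributive law]
= −137s + 56 − 247t + 298st + 351t^2 − 129s^2 − 153st^2 − 162t^3 + 207s^2t + 108s^3    [combine like terms]

−137s + 56 − 247t + 298st + 351t^2 − 129s^2 − 153st^2 − 162t^3 + 207s^2t + 108s^3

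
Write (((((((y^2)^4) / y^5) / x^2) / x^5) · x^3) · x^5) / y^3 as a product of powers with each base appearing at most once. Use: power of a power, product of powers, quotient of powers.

(((((((y^2)^4) / y^5) / x^2) / x^5) · x^3) · x^5) / y^3
= (((((y^8 / y^5) / x^2) / x^5) · x^3) · x^5) / y^3    [power of a power]
= ((((y^3 / x^2) / x^5) · x^3) · x^5) / y^3    [quotient of powers]
= x    [quotient of powers; product of powers]

x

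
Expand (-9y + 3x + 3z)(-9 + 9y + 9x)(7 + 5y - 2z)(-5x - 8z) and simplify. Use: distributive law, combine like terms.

-2835xy - 4536yz + 810xy^2 + 1296y^2z + 4644xyz + 864yz^2 + 2025xy^3 + 3240y^3z + 675xy^2z - 2376y^2z^2 + 2565x^2y + 1350x^2y^2 - 2295x^2yz - 1674xyz^2 + 945x^2 + 2457xz - 2727x^2z - 2214xz^2 - 945x^3 - 675x^3y + 270x^3z + 702x^2z^2 + 1512z^2 - 432z^3 + 432yz^3 + 432xz^3

(-9y + 3x + 3z)(-9 + 9y + 9x)(7 + 5y - 2z)(-5x - 8z)
= (81y - 81y^2 - 81xy - 27x + 27xy + 27x^2 - 27z + 27yz + 27xz)(7 + 5y - 2z)(-5x - 8z)    [distributive law]
= (81y - 81y^2 - 54xy - 27x + 27x^2 - 27z + 27yz + 27xz)(7 + 5y - 2z)(-5x - 8z)    [combine like terms]
= (567y + 405y^2 - 162yz - 567y^2 - 405y^3 + 162y^2z - 378xy - 270xy^2 + 108xyz - 189x - 135xy + 54xz + 189x^2 + 135x^2y - 54x^2z - 189z - 135yz + 54z^2 + 189yz + 135y^2z - 54yz^2 + 189xz + 135xyz - 54xz^2)(-5x - 8z)    [distributive law]
= (567y - 162y^2 - 108yz - 405y^3 + 297y^2z - 513xy - 270xy^2 + 243xyz - 189x + 243xz + 189x^2 + 135x^2y - 54x^2z - 189z + 54z^2 - 54yz^2 - 54xz^2)(-5x - 8z)    [combine like terms]
= -2835xy - 4536yz + 810xy^2 + 1296y^2z + 540xyz + 864yz^2 + 2025xy^3 + 3240y^3z - 1485xy^2z - 2376y^2z^2 + 2565x^2y + 4104xyz + 1350x^2y^2 + 2160xy^2z - 1215x^2yz - 1944xyz^2 + 945x^2 + 1512xz - 1215x^2z - 1944xz^2 - 945x^3 - 1512x^2z - 675x^3y - 1080x^2yz + 270x^3z + 432x^2z^2 + 945xz + 1512z^2 - 270xz^2 - 432z^3 + 270xyz^2 + 432yz^3 + 270x^2z^2 + 432xz^3    [distributive law]
= -2835xy - 4536yz + 810xy^2 + 1296y^2z + 4644xyz + 864yz^2 + 2025xy^3 + 3240y^3z + 675xy^2z - 2376y^2z^2 + 2565x^2y + 1350x^2y^2 - 2295x^2yz - 1674xyz^2 + 945x^2 + 2457xz - 2727x^2z - 2214xz^2 - 945x^3 - 675x^3y + 270x^3z + 702x^2z^2 + 1512z^2 - 432z^3 + 432yz^3 + 432xz^3    [combine like terms]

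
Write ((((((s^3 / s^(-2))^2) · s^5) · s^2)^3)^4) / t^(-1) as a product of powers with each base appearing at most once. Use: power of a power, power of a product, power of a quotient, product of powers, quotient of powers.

((((((s^3 / s^(-2))^2) · s^5) · s^2)^3)^4) / t^(-1)
= (((((s^3 / s^(-2))^2) · s^5) · s^2)^12) / t^(-1)    [power of a power]
= (((((s^3 / s^(-2))^2) · s^5)^12) · ((s^2)^12)) / t^(-1)    [power of a product]
= (((((s^3 / s^(-2))^2)^12) · ((s^5)^12)) · ((s^2)^12)) / t^(-1)    [power of a product]
= ((((s^3 / s^(-2))^24) · ((s^5)^12)) · ((s^2)^12)) / t^(-1)    [power of a power]
= (((((s^3)^24) / ((s^(-2))^24)) · ((s^5)^12)) · ((s^2)^12)) / t^(-1)    [power of a quotient]
= (((s^72 / ((s^(-2))^24)) · ((s^5)^12)) · ((s^2)^12)) / t^(-1)    [power of a power]
= (((s^72 / s^(-48)) · ((s^5)^12)) · ((s^2)^12)) / t^(-1)    [power of a power]
= ((s^120 · ((s^5)^12)) · ((s^2)^12)) / t^(-1)    [quotient of powers]
= ((s^120 · s^60) · ((s^2)^12)) / t^(-1)    [power of a power]
= (s^180 · ((s^2)^12)) / t^(-1)    [product of powers]
= (s^180 · s^24) / t^(-1)    [power of a power]
= s^204 / t^(-1)    [product of powers]
= s^204·t    [quotient of powers]

s^204·t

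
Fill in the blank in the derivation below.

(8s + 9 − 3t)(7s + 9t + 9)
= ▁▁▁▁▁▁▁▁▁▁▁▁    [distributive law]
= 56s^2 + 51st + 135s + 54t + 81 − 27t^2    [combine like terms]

By distributive law:

56s^2 + 72st + 72s + 63s + 81t + 81 − 21st − 27t^2 − 27t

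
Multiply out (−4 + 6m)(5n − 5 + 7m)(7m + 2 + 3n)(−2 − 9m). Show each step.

328mn + 1614m²n − 40n + 120n² + 360mn² − 408m + 428m² − 80 + 2310m³ − 3024m³n − 810m²n² − 2646m⁴

(−4 + 6m)(5n − 5 + 7m)(7m + 2 + 3n)(−2 − 9m)
= (−20n + 20 − 28m + 30mn − 30m + 42m²)(7m + 2 + 3n)(−2 − 9m)    [distributive law]
= (−20n + 20 − 58m + 30mn + 42m²)(7m + 2 + 3n)(−2 − 9m)    [combine like terms]
= (−140mn − 40n − 60n² + 140m + 40 + 60n − 406m² − 116m − 174mn + 210m²n + 60mn + 90mn² + 294m³ + 84m² + 126m²n)(−2 − 9m)    [distributive law]
= (−254mn + 20n − 60n² + 24m + 40 − 322m² + 336m²n + 90mn² + 294m³)(−2 − 9m)    [combine like terms]
= 508mn + 2286m²n − 40n − 180mn + 120n² + 540mn² − 48m − 216m² − 80 − 360m + 644m² + 2898m³ − 672m²n − 3024m³n − 180mn² − 810m²n² − 588m³ − 2646m⁴    [distributive law]
= 328mn + 1614m²n − 40n + 120n² + 360mn² − 408m + 428m² − 80 + 2310m³ − 3024m³n − 810m²n² − 2646m⁴    [combine like terms]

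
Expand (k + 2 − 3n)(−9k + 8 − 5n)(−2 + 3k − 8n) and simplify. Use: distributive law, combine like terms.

−12k^2 − 27k^3 + 138k^2n + 68k − 66kn − 131kn^2 − 32 − 60n + 242n^2 − 120n^3

(k + 2 − 3n)(−9k + 8 − 5n)(−2 + 3k − 8n)
= (−9k^2 + 8k − 5kn − 18k + 16 − 10n + 27kn − 24n + 15n^2)(−2 + 3k − 8n)    [distributive law]
= (−9k^2 − 10k + 22kn + 16 − 34n + 15n^2)(−2 + 3k − 8n)    [combine like terms]
= 18k^2 − 27k^3 + 72k^2n + 20k − 30k^2 + 80kn − 44kn + 66k^2n − 176kn^2 − 32 + 48k − 128n + 68n − 102kn + 272n^2 − 30n^2 + 45kn^2 − 120n^3    [distributive law]
= −12k^2 − 27k^3 + 138k^2n + 68k − 66kn − 131kn^2 − 32 − 60n + 242n^2 − 120n^3    [combine like terms]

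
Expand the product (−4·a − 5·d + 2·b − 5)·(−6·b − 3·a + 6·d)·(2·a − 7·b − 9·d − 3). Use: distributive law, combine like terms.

−48·a^2·b − 150·a·b^2 − 15·a·b·d − 99·a·b + 24·a^3 − 126·a^2·d − 6·a^2 + 21·a·d^2 − 168·a·d − 186·b^2·d − 168·b·d^2 − 186·b·d + 270·d^3 + 360·d^2 + 84·b^3 − 174·b^2 − 90·b − 45·a + 90·d

(−4·a − 5·d + 2·b − 5)·(−6·b − 3·a + 6·d)·(2·a − 7·b − 9·d − 3)
= (24·a·b + 12·a^2 − 24·a·d + 30·b·d + 15·a·d − 30·d^2 − 12·b^2 − 6·a·b + 12·b·d + 30·b + 15·a − 30·d)·(2·a − 7·b − 9·d − 3)    [distributive law]
= (18·a·b + 12·a^2 − 9·a·d + 42·b·d − 30·d^2 − 12·b^2 + 30·b + 15·a − 30·d)·(2·a − 7·b − 9·d − 3)    [combine like terms]
= 36·a^2·b − 126·a·b^2 − 162·a·b·d − 54·a·b + 24·a^3 − 84·a^2·b − 108·a^2·d − 36·a^2 − 18·a^2·d + 63·a·b·d + 81·a·d^2 + 27·a·d + 84·a·b·d − 294·b^2·d − 378·b·d^2 − 126·b·d − 60·a·d^2 + 210·b·d^2 + 270·d^3 + 90·d^2 − 24·a·b^2 + 84·b^3 + 108·b^2·d + 36·b^2 + 60·a·b − 210·b^2 − 270·b·d − 90·b + 30·a^2 − 105·a·b − 135·a·d − 45·a − 60·a·d + 210·b·d + 270·d^2 + 90·d    [distributive law]
= −48·a^2·b − 150·a·b^2 − 15·a·b·d − 99·a·b + 24·a^3 − 126·a^2·d − 6·a^2 + 21·a·d^2 − 168·a·d − 186·b^2·d − 168·b·d^2 − 186·b·d + 270·d^3 + 360·d^2 + 84·b^3 − 174·b^2 − 90·b − 45·a + 90·d    [combine like terms]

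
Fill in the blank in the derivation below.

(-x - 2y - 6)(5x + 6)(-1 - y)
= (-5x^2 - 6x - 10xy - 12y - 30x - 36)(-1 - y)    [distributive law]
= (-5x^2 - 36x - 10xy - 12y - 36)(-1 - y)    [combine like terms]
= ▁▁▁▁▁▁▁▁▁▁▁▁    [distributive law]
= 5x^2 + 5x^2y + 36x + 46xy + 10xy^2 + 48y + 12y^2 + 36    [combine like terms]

Applying distributive law to the line above:

5x^2 + 5x^2y + 36x + 36xy + 10xy + 10xy^2 + 12y + 12y^2 + 36 + 36y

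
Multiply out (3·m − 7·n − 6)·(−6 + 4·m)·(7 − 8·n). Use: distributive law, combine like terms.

−294·m + 140·m·n + 84·m^2 − 96·m^2·n + 6·n − 336·n^2 + 224·m·n^2 + 252

(3·m − 7·n − 6)·(−6 + 4·m)·(7 − 8·n)
= (−18·m + 12·m^2 + 42·n − 28·m·n + 36 − 24·m)·(7 − 8·n)    [distributive law]
= (−42·m + 12·m^2 + 42·n − 28·m·n + 36)·(7 − 8·n)    [combine like terms]
= −294·m + 336·m·n + 84·m^2 − 96·m^2·n + 294·n − 336·n^2 − 196·m·n + 224·m·n^2 + 252 − 288·n    [distributive law]
= −294·m + 140·m·n + 84·m^2 − 96·m^2·n + 6·n − 336·n^2 + 224·m·n^2 + 252    [combine like terms]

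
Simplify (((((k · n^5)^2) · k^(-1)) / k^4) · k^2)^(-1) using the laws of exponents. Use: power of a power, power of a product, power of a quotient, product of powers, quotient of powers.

kn^(-10)

(((((k · n^5)^2) · k^(-1)) / k^4) · k^2)^(-1)
= (((((k · n^5)^2) · k^(-1)) / k^4)^(-1)) · ((k^2)^(-1))    [power of a product]
= (((((k · n^5)^2) · k^(-1))^(-1)) / ((k^4)^(-1))) · ((k^2)^(-1))    [power of a quotient]
= (((((k · n^5)^2)^(-1)) · ((k^(-1))^(-1))) / ((k^4)^(-1))) · ((k^2)^(-1))    [power of a product]
= ((((k · n^5)^(-2)) · ((k^(-1))^(-1))) / ((k^4)^(-1))) · ((k^2)^(-1))    [power of a power]
= ((((k^(-2)) · ((n^5)^(-2))) · ((k^(-1))^(-1))) / ((k^4)^(-1))) · ((k^2)^(-1))    [power of a product]
= (((k^(-2) · n^(-10)) · ((k^(-1))^(-1))) / ((k^4)^(-1))) · ((k^2)^(-1))    [power of a power]
= (((k^(-2) · n^(-10)) · k) / ((k^4)^(-1))) · ((k^2)^(-1))    [power of a power]
= (((k^(-2) · n^(-10)) · k) / k^(-4)) · ((k^2)^(-1))    [power of a power]
= (((k^(-2) · n^(-10)) · k) / k^(-4)) · k^(-2)    [power of a power]
= kn^(-10)    [quotient of powers; product of powers]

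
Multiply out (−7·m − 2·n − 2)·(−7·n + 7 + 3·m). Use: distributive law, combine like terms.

(−7·m − 2·n − 2)·(−7·n + 7 + 3·m)
= 49·m·n − 49·m − 21·m^2 + 14·n^2 − 14·n − 6·m·n + 14·n − 14 − 6·m    [distributive law]
= 43·m·n − 55·m − 21·m^2 + 14·n^2 − 14    [combine like terms]

43·m·n − 55·m − 21·m^2 + 14·n^2 − 14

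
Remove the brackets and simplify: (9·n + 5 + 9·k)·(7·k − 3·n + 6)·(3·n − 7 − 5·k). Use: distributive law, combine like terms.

(9·n + 5 + 9·k)·(7·k − 3·n + 6)·(3·n − 7 − 5·k)
= (63·k·n − 27·n^2 + 54·n + 35·k − 15·n + 30 + 63·k^2 − 27·k·n + 54·k)·(3·n − 7 − 5·k)    [distributive law]
= (36·k·n − 27·n^2 + 39·n + 89·k + 30 + 63·k^2)·(3·n − 7 − 5·k)    [combine like terms]
= 108·k·n^2 − 252·k·n − 180·k^2·n − 81·n^3 + 189·n^2 + 135·k·n^2 + 117·n^2 − 273·n − 195·k·n + 267·k·n − 623·k − 445·k^2 + 90·n − 210 − 150·k + 189·k^2·n − 441·k^2 − 315·k^3    [distributive law]
= 243·k·n^2 − 180·k·n + 9·k^2·n − 81·n^3 + 306·n^2 − 183·n − 773·k − 886·k^2 − 210 − 315·k^3    [combine like terms]

243·k·n^2 − 180·k·n + 9·k^2·n − 81·n^3 + 306·n^2 − 183·n − 773·k − 886·k^2 − 210 − 315·k^3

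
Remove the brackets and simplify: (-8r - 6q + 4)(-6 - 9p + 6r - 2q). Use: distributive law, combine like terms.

(-8r - 6q + 4)(-6 - 9p + 6r - 2q)
= 48r + 72pr - 48r^2 + 16qr + 36q + 54pq - 36qr + 12q^2 - 24 - 36p + 24r - 8q    [distributive law]
= 72r + 72pr - 48r^2 - 20qr + 28q + 54pq + 12q^2 - 24 - 36p    [combine like terms]

72r + 72pr - 48r^2 - 20qr + 28q + 54pq + 12q^2 - 24 - 36p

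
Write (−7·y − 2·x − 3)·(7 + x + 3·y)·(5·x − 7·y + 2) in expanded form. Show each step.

(−7·y − 2·x − 3)·(7 + x + 3·y)·(5·x − 7·y + 2)
= (−49·y − 7·x·y − 21·y^2 − 14·x − 2·x^2 − 6·x·y − 21 − 3·x − 9·y)·(5·x − 7·y + 2)    [distributive law]
= (−58·y − 13·x·y − 21·y^2 − 17·x − 2·x^2 − 21)·(5·x − 7·y + 2)    [combine like terms]
= −290·x·y + 406·y^2 − 116·y − 65·x^2·y + 91·x·y^2 − 26·x·y − 105·x·y^2 + 147·y^3 − 42·y^2 − 85·x^2 + 119·x·y − 34·x − 10·x^3 + 14·x^2·y − 4·x^2 − 105·x + 147·y − 42    [distributive law]
= −197·x·y + 364·y^2 + 31·y − 51·x^2·y − 14·x·y^2 + 147·y^3 − 89·x^2 − 139·x − 10·x^3 − 42    [combine like terms]

−197·x·y + 364·y^2 + 31·y − 51·x^2·y − 14·x·y^2 + 147·y^3 − 89·x^2 − 139·x − 10·x^3 − 42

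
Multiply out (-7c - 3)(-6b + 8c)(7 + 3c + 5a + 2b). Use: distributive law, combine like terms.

(-7c - 3)(-6b + 8c)(7 + 3c + 5a + 2b)
= (42bc - 56c^2 + 18b - 24c)(7 + 3c + 5a + 2b)    [distributive law]
= 294bc + 126bc^2 + 210abc + 84b^2c - 392c^2 - 168c^3 - 280ac^2 - 112bc^2 + 126b + 54bc + 90ab + 36b^2 - 168c - 72c^2 - 120ac - 48bc    [distributive law]
= 300bc + 14bc^2 + 210abc + 84b^2c - 464c^2 - 168c^3 - 280ac^2 + 126b + 90ab + 36b^2 - 168c - 120ac    [combine like terms]

300bc + 14bc^2 + 210abc + 84b^2c - 464c^2 - 168c^3 - 280ac^2 + 126b + 90ab + 36b^2 - 168c - 120ac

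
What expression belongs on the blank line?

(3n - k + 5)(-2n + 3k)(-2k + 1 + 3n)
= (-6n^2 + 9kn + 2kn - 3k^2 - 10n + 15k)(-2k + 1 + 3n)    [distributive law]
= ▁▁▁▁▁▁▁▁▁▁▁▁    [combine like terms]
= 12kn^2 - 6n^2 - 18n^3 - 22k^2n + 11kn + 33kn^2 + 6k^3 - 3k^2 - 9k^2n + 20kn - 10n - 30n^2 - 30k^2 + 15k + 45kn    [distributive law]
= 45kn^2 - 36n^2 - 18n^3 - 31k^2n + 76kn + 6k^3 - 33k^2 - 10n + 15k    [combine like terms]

Applying combine like terms to the line above:

(-6n^2 + 11kn - 3k^2 - 10n + 15k)(-2k + 1 + 3n)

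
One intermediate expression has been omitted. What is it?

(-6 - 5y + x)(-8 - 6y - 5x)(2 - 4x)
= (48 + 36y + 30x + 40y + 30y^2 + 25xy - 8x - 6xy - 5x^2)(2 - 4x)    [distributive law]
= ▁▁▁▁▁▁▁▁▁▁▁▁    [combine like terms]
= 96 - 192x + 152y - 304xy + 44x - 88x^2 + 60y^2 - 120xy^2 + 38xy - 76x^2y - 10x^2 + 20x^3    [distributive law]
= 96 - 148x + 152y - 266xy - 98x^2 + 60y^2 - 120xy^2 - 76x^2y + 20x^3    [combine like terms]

By combine like terms:

(48 + 76y + 22x + 30y^2 + 19xy - 5x^2)(2 - 4x)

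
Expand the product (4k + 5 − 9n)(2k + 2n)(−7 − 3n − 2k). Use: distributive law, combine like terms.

−76k² − 4k²n − 16k³ + 20kn + 66kn² − 70k − 70n + 96n² + 54n³

(4k + 5 − 9n)(2k + 2n)(−7 − 3n − 2k)
= (8k² + 8kn + 10k + 10n − 18kn − 18n²)(−7 − 3n − 2k)    [distributive law]
= (8k² − 10kn + 10k + 10n − 18n²)(−7 − 3n − 2k)    [combine like terms]
= −56k² − 24k²n − 16k³ + 70kn + 30kn² + 20k²n − 70k − 30kn − 20k² − 70n − 30n² − 20kn + 126n² + 54n³ + 36kn²    [distributive law]
= −76k² − 4k²n − 16k³ + 20kn + 66kn² − 70k − 70n + 96n² + 54n³    [combine like terms]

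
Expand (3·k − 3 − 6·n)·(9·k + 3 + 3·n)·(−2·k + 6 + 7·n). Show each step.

−54·k^3 + 198·k^2 + 279·k^2·n − 90·k − 342·k·n − 279·k·n^2 − 54 − 225·n − 297·n^2 − 126·n^3

(3·k − 3 − 6·n)·(9·k + 3 + 3·n)·(−2·k + 6 + 7·n)
= (27·k^2 + 9·k + 9·k·n − 27·k − 9 − 9·n − 54·k·n − 18·n − 18·n^2)·(−2·k + 6 + 7·n)    [distributive law]
= (27·k^2 − 18·k − 45·k·n − 9 − 27·n − 18·n^2)·(−2·k + 6 + 7·n)    [combine like terms]
= −54·k^3 + 162·k^2 + 189·k^2·n + 36·k^2 − 108·k − 126·k·n + 90·k^2·n − 270·k·n − 315·k·n^2 + 18·k − 54 − 63·n + 54·k·n − 162·n − 189·n^2 + 36·k·n^2 − 108·n^2 − 126·n^3    [distributive law]
= −54·k^3 + 198·k^2 + 279·k^2·n − 90·k − 342·k·n − 279·k·n^2 − 54 − 225·n − 297·n^2 − 126·n^3    [combine like terms]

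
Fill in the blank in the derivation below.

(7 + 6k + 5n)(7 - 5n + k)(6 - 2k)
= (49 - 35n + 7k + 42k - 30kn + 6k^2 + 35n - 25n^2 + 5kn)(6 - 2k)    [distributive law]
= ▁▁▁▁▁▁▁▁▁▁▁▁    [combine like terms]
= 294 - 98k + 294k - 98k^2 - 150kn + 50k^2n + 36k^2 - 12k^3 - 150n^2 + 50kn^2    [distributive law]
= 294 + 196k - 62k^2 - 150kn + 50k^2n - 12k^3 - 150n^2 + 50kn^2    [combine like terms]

Applying combine like terms to the line above:

(49 + 49k - 25kn + 6k^2 - 25n^2)(6 - 2k)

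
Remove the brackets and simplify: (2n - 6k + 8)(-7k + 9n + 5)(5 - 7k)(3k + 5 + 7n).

(2n - 6k + 8)(-7k + 9n + 5)(5 - 7k)(3k + 5 + 7n)
= (-14kn + 18n² + 10n + 42k² - 54kn - 30k - 56k + 72n + 40)(5 - 7k)(3k + 5 + 7n)    [distributive law]
= (-68kn + 18n² + 82n + 42k² - 86k + 40)(5 - 7k)(3k + 5 + 7n)    [combine like terms]
= (-340kn + 476k²n + 90n² - 126kn² + 410n - 574kn + 210k² - 294k³ - 430k + 602k² + 200 - 280k)(3k + 5 + 7n)    [distributive law]
= (-914kn + 476k²n + 90n² - 126kn² + 410n + 812k² - 294k³ - 710k + 200)(3k + 5 + 7n)    [combine like terms]
= -2742k²n - 4570kn - 6398kn² + 1428k³n + 2380k²n + 3332k²n² + 270kn² + 450n² + 630n³ - 378k²n² - 630kn² - 882kn³ + 1230kn + 2050n + 2870n² + 2436k³ + 4060k² + 5684k²n - 882k⁴ - 1470k³ - 2058k³n - 2130k² - 3550k - 4970kn + 600k + 1000 + 1400n    [distributive law]
= 5322k²n - 8310kn - 6758kn² - 630k³n + 2954k²n² + 3320n² + 630n³ - 882kn³ + 3450n + 966k³ + 1930k² - 882k⁴ - 2950k + 1000    [combine like terms]

5322k²n - 8310kn - 6758kn² - 630k³n + 2954k²n² + 3320n² + 630n³ - 882kn³ + 3450n + 966k³ + 1930k² - 882k⁴ - 2950k + 1000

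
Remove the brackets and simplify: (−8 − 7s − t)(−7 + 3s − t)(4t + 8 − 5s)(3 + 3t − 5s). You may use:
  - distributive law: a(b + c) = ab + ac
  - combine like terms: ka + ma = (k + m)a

2376t + 1236t^2 − 1789st + 1344 − 2480s − 479s^2 − 136st^2 − 1476s^2t + 1780s^3 + 216t^3 − 367s^2t^2 + 835s^3t − 525s^4 + 13st^3 + 12t^4

(−8 − 7s − t)(−7 + 3s − t)(4t + 8 − 5s)(3 + 3t − 5s)
= (56 − 24s + 8t + 49s − 21s^2 + 7st + 7t − 3st + t^2)(4t + 8 − 5s)(3 + 3t − 5s)    [distributive law]
= (56 + 25s + 15t − 21s^2 + 4st + t^2)(4t + 8 − 5s)(3 + 3t − 5s)    [combine like terms]
= (224t + 448 − 280s + 100st + 200s − 125s^2 + 60t^2 + 120t − 75st − 84s^2t − 168s^2 + 105s^3 + 16st^2 + 32st − 20s^2t + 4t^3 + 8t^2 − 5st^2)(3 + 3t − 5s)    [distributive law]
= (344t + 448 − 80s + 57st − 293s^2 + 68t^2 − 104s^2t + 105s^3 + 11st^2 + 4t^3)(3 + 3t − 5s)    [combine like terms]
= 1032t + 1032t^2 − 1720st + 1344 + 1344t − 2240s − 240s − 240st + 400s^2 + 171st + 171st^2 − 285s^2t − 879s^2 − 879s^2t + 1465s^3 + 204t^2 + 204t^3 − 340st^2 − 312s^2t − 312s^2t^2 + 520s^3t + 315s^3 + 315s^3t − 525s^4 + 33st^2 + 33st^3 − 55s^2t^2 + 12t^3 + 12t^4 − 20st^3    [distributive law]
= 2376t + 1236t^2 − 1789st + 1344 − 2480s − 479s^2 − 136st^2 − 1476s^2t + 1780s^3 + 216t^3 − 367s^2t^2 + 835s^3t − 525s^4 + 13st^3 + 12t^4    [combine like terms]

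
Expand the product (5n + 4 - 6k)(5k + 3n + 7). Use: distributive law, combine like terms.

(5n + 4 - 6k)(5k + 3n + 7)
= 25kn + 15n^2 + 35n + 20k + 12n + 28 - 30k^2 - 18kn - 42k    [distributive law]
= 7kn + 15n^2 + 47n - 22k + 28 - 30k^2    [combine like terms]

7kn + 15n^2 + 47n - 22k + 28 - 30k^2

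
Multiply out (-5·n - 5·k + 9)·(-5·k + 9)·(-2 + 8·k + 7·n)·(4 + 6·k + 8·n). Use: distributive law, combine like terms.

(-5·n - 5·k + 9)·(-5·k + 9)·(-2 + 8·k + 7·n)·(4 + 6·k + 8·n)
= (25·k·n - 45·n + 25·k^2 - 45·k - 45·k + 81)·(-2 + 8·k + 7·n)·(4 + 6·k + 8·n)    [distributive law]
= (25·k·n - 45·n + 25·k^2 - 90·k + 81)·(-2 + 8·k + 7·n)·(4 + 6·k + 8·n)    [combine like terms]
= (-50·k·n + 200·k^2·n + 175·k·n^2 + 90·n - 360·k·n - 315·n^2 - 50·k^2 + 200·k^3 + 175·k^2·n + 180·k - 720·k^2 - 630·k·n - 162 + 648·k + 567·n)·(4 + 6·k + 8·n)    [distributive law]
= (-1040·k·n + 375·k^2·n + 175·k·n^2 + 657·n - 315·n^2 - 770·k^2 + 200·k^3 + 828·k - 162)·(4 + 6·k + 8·n)    [combine like terms]
= -4160·k·n - 6240·k^2·n - 8320·k·n^2 + 1500·k^2·n + 2250·k^3·n + 3000·k^2·n^2 + 700·k·n^2 + 1050·k^2·n^2 + 1400·k·n^3 + 2628·n + 3942·k·n + 5256·n^2 - 1260·n^2 - 1890·k·n^2 - 2520·n^3 - 3080·k^2 - 4620·k^3 - 6160·k^2·n + 800·k^3 + 1200·k^4 + 1600·k^3·n + 3312·k + 4968·k^2 + 6624·k·n - 648 - 972·k - 1296·n    [distributive law]
= 6406·k·n - 10900·k^2·n - 9510·k·n^2 + 3850·k^3·n + 4050·k^2·n^2 + 1400·k·n^3 + 1332·n + 3996·n^2 - 2520·n^3 + 1888·k^2 - 3820·k^3 + 1200·k^4 + 2340·k - 648    [combine like terms]

6406·k·n - 10900·k^2·n - 9510·k·n^2 + 3850·k^3·n + 4050·k^2·n^2 + 1400·k·n^3 + 1332·n + 3996·n^2 - 2520·n^3 + 1888·k^2 - 3820·k^3 + 1200·k^4 + 2340·k - 648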